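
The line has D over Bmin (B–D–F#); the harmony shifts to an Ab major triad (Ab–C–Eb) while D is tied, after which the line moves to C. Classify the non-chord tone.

The harmony at that moment is Ab major triad (Ab, C, Eb); D is not a chord tone.
It is held over (the same pitch as the preceding D) and left by step down to C.
Held over from the previous chord and resolving down by step — a suspension.

D is a suspension.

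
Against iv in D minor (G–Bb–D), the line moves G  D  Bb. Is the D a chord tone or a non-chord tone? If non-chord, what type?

G minor triad contains G, Bb, D; D is the fifth, so it is a chord tone.

Chord tone (the fifth of G minor triad).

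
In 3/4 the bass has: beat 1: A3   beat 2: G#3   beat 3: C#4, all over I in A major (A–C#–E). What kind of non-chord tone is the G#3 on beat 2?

The harmony at that moment is A major triad (A, C#, E); G#3 is not a chord tone.
It is approached by step down from A3 and left by leap up to C#4.
Step in, leap out, on a weak beat — an escape tone.

Escape tone.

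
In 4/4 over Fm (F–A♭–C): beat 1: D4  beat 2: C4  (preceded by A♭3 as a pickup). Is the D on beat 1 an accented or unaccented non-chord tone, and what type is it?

Accented appoggiatura.

The harmony at that moment is F minor triad (F, A♭, C); D4 is not a chord tone.
It is approached by leap up from A♭3 and left by step down to C4.
Leap in, step out — an appoggiatura.
It falls on the downbeat, so it is accented.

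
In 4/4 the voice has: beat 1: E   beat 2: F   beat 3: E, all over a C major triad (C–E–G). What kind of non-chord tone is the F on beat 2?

The harmony at that moment is C major triad (C, E, G); F is not a chord tone.
It is approached by step up from E and left by step down to E.
Step away and step back to the same note — a neighbor tone (upper neighbor).

Upper neighbor tone.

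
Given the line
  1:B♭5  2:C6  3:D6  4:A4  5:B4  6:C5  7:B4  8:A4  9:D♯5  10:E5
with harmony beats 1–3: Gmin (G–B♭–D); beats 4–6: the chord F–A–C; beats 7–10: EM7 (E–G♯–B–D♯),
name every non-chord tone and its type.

The harmony at that moment is G minor triad (G, B♭, D); C6 is not a chord tone.
It is approached by step up from B♭5 and left by step up to D6.
Step in, step out in the same direction — a passing tone.
The harmony at that moment is F major triad (F, A, C); B4 is not a chord tone.
It is approached by step up from A4 and left by step up to C5.
Step in, step out in the same direction — a passing tone.
The harmony at that moment is E major seventh chord (E, G♯, B, D♯); A4 is not a chord tone.
It is approached by step down from B4 and left by leap up to D♯5.
Step in, leap out — an escape tone.

C6 (beat 2) — passing tone; B4 (beat 5) — passing tone; A4 (beat 8) — escape tone.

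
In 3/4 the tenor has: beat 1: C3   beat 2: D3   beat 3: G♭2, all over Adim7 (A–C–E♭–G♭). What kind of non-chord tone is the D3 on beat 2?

The harmony at that moment is A diminished seventh chord (A, C, E♭, G♭); D3 is not a chord tone.
It is approached by step up from C3 and left by leap down to G♭2.
Step in, leap out, on a weak beat — an escape tone.

Escape tone.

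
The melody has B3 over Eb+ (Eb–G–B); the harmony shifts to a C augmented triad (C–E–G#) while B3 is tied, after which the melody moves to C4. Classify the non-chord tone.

B3 is a retardation.

The harmony at that moment is C augmented triad (C, E, G#); B3 is not a chord tone.
It is held over (the same pitch as the preceding B3) and left by step up to C4.
Held over from the previous chord and resolving up by step — a retardation.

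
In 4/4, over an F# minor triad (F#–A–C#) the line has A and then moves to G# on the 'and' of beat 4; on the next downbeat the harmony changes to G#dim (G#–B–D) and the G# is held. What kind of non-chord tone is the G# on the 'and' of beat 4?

Anticipation.

The harmony at that moment is F# minor triad (F#, A, C#); G# is not a chord tone.
It is approached by step down from A and then sustained as the same pitch into the next harmony.
Arriving early and becoming a chord tone when the harmony changes — an anticipation.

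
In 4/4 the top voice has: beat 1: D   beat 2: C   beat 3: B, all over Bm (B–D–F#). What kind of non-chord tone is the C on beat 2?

Passing tone.

The harmony at that moment is B minor triad (B, D, F#); C is not a chord tone.
It is approached by step down from D and left by step down to B.
Step in, step out in the same direction — a passing tone.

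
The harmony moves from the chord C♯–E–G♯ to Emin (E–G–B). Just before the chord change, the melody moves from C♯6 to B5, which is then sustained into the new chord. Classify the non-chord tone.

The harmony at that moment is C♯ minor triad (C♯, E, G♯); B5 is not a chord tone.
It is approached by step down from C♯6 and then sustained as the same pitch into the next harmony.
Arriving early and becoming a chord tone when the harmony changes — an anticipation.

B5 is an anticipation.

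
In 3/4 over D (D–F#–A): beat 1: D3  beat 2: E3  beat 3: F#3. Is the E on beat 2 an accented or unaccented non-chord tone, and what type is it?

The harmony at that moment is D major triad (D, F#, A); E3 is not a chord tone.
It is approached by step up from D3 and left by step up to F#3.
Step in, step out in the same direction — a passing tone.
It falls on a weak beat, so it is unaccented.

Unaccented passing tone.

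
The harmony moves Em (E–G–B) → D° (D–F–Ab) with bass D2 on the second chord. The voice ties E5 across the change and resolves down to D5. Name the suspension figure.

9–8 suspension.

At the second chord the bass is D2. The suspended E5 lies a ninth above the bass; after resolving down by step to D5, the interval above the bass becomes an octave.
Suspension figures are named by those two intervals: 9–8.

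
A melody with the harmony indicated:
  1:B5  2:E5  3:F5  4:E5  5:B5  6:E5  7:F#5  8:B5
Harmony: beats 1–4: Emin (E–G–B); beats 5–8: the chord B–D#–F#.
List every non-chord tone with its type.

The harmony at that moment is E minor triad (E, G, B); F5 is not a chord tone.
It is approached by step up from E5 and left by step down to E5.
Step away and step back to the same note — a neighbor tone (upper neighbor).
The harmony at that moment is B major triad (B, D#, F#); E5 is not a chord tone.
It is approached by leap down from B5 and left by step up to F#5.
Leap in, step out — an appoggiatura.

F5 (beat 3) — neighbor tone; E5 (beat 6) — appoggiatura.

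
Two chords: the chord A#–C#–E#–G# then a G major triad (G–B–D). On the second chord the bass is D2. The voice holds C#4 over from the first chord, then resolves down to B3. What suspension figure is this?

At the second chord the bass is D2. The suspended C#4 lies a seventh above the bass; after resolving down by step to B3, the interval above the bass becomes a sixth.
Suspension figures are named by those two intervals: 7–6.

7–6 suspension.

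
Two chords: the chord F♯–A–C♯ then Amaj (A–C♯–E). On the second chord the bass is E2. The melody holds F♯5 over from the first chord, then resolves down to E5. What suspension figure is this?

At the second chord the bass is E2. The suspended F♯5 lies a ninth above the bass; after resolving down by step to E5, the interval above the bass becomes an octave.
Suspension figures are named by those two intervals: 9–8.

9–8 suspension.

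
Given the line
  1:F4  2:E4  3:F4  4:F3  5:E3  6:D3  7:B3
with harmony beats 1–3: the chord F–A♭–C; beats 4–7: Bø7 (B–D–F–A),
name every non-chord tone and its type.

The harmony at that moment is F minor triad (F, A♭, C); E4 is not a chord tone.
It is approached by step down from F4 and left by step up to F4.
Step away and step back to the same note — a neighbor tone (lower neighbor).
The harmony at that moment is B half-diminished seventh chord (B, D, F, A); E3 is not a chord tone.
It is approached by step down from F3 and left by step down to D3.
Step in, step out in the same direction — a passing tone.

E4 (beat 2) — neighbor tone; E3 (beat 5) — passing tone.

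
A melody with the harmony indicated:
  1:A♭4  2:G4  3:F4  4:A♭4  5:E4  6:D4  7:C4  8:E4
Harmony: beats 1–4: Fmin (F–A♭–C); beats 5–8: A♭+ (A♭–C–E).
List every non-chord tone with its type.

G4 (beat 2) — passing tone; D4 (beat 6) — passing tone.

The harmony at that moment is F minor triad (F, A♭, C); G4 is not a chord tone.
It is approached by step down from A♭4 and left by step down to F4.
Step in, step out in the same direction — a passing tone.
The harmony at that moment is A♭ augmented triad (A♭, C, E); D4 is not a chord tone.
It is approached by step down from E4 and left by step down to C4.
Step in, step out in the same direction — a passing tone.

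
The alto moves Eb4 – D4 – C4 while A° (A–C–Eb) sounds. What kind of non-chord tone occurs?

The harmony at that moment is A diminished triad (A, C, Eb); D4 is not a chord tone.
It is approached by step down from Eb4 and left by step down to C4.
Step in, step out in the same direction — a passing tone.

D4 is a passing tone.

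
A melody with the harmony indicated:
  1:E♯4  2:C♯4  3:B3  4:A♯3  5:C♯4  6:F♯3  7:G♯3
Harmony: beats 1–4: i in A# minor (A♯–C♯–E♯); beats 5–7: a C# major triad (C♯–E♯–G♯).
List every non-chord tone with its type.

The harmony at that moment is A♯ minor triad (A♯, C♯, E♯); B3 is not a chord tone.
It is approached by step down from C♯4 and left by step down to A♯3.
Step in, step out in the same direction — a passing tone.
The harmony at that moment is C♯ major triad (C♯, E♯, G♯); F♯3 is not a chord tone.
It is approached by leap down from C♯4 and left by step up to G♯3.
Leap in, step out — an appoggiatura.

B3 (beat 3) — passing tone; F♯3 (beat 6) — appoggiatura.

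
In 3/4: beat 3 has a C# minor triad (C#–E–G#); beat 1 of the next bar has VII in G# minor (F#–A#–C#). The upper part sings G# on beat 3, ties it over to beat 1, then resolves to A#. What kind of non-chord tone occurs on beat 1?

Retardation.

The harmony at that moment is F# major triad (F#, A#, C#); G# is not a chord tone.
It is held over (the same pitch as the preceding G#) and left by step up to A#.
Held over from the previous chord and resolving up by step — a retardation.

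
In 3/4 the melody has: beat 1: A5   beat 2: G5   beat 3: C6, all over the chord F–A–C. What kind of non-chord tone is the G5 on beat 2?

The harmony at that moment is F major triad (F, A, C); G5 is not a chord tone.
It is approached by step down from A5 and left by leap up to C6.
Step in, leap out, on a weak beat — an escape tone.

Escape tone.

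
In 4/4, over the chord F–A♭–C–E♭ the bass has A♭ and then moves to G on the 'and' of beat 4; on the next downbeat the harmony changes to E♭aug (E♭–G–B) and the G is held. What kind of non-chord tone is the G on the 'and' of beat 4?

Anticipation.

The harmony at that moment is F minor seventh chord (F, A♭, C, E♭); G is not a chord tone.
It is approached by step down from A♭ and then sustained as the same pitch into the next harmony.
Arriving early and becoming a chord tone when the harmony changes — an anticipation.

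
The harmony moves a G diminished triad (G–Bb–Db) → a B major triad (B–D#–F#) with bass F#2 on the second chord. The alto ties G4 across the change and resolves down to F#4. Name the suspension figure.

9–8 suspension.

At the second chord the bass is F#2. The suspended G4 lies a ninth above the bass; after resolving down by step to F#4, the interval above the bass becomes an octave.
Suspension figures are named by those two intervals: 9–8.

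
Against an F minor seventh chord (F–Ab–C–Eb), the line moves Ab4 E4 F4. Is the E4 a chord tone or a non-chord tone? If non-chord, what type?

The harmony at that moment is F minor seventh chord (F, Ab, C, Eb); E4 is not a chord tone.
It is approached by leap down from Ab4 and left by step up to F4.
Leap in, step out — an appoggiatura.

Non-chord tone — an appoggiatura.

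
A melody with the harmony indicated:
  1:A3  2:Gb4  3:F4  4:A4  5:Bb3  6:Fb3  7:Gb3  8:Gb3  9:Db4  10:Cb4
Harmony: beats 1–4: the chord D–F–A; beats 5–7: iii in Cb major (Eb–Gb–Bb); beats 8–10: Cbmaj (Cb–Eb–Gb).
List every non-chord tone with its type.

The harmony at that moment is D minor triad (D, F, A); Gb4 is not a chord tone.
It is approached by leap up from A3 and left by step down to F4.
Leap in, step out — an appoggiatura.
The harmony at that moment is Eb minor triad (Eb, Gb, Bb); Fb3 is not a chord tone.
It is approached by leap down from Bb3 and left by step up to Gb3.
Leap in, step out — an appoggiatura.
The harmony at that moment is Cb major triad (Cb, Eb, Gb); Db4 is not a chord tone.
It is approached by leap up from Gb3 and left by step down to Cb4.
Leap in, step out — an appoggiatura.

Gb4 (beat 2) — appoggiatura; Fb3 (beat 6) — appoggiatura; Db4 (beat 9) — appoggiatura.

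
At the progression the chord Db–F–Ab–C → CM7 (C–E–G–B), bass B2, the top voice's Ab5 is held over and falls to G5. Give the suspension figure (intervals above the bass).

At the second chord the bass is B2. The suspended Ab5 lies a seventh above the bass; after resolving down by step to G5, the interval above the bass becomes a sixth.
Suspension figures are named by those two intervals: 7–6.

7–6 suspension.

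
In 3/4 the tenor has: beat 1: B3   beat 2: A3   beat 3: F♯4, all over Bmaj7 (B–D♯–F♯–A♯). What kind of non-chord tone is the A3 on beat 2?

Escape tone.

The harmony at that moment is B major seventh chord (B, D♯, F♯, A♯); A3 is not a chord tone.
It is approached by step down from B3 and left by leap up to F♯4.
Step in, leap out, on a weak beat — an escape tone.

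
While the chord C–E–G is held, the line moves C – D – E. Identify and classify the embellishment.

The harmony at that moment is C major triad (C, E, G); D is not a chord tone.
It is approached by step up from C and left by step up to E.
Step in, step out in the same direction — a passing tone.

D is a passing tone.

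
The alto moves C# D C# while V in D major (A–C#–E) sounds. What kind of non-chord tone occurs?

D is a neighbor tone.

The harmony at that moment is A major triad (A, C#, E); D is not a chord tone.
It is approached by step up from C# and left by step down to C#.
Step away and step back to the same note — a neighbor tone (upper neighbor).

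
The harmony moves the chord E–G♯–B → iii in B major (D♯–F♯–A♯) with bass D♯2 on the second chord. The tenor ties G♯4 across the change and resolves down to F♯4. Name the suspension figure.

4–3 suspension.

At the second chord the bass is D♯2. The suspended G♯4 lies a fourth above the bass; after resolving down by step to F♯4, the interval above the bass becomes a third.
Suspension figures are named by those two intervals: 4–3.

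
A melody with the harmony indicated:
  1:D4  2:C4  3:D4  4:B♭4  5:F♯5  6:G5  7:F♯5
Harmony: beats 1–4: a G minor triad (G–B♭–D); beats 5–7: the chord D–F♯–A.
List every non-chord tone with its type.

C4 (beat 2) — neighbor tone; G5 (beat 6) — neighbor tone.

The harmony at that moment is G minor triad (G, B♭, D); C4 is not a chord tone.
It is approached by step down from D4 and left by step up to D4.
Step away and step back to the same note — a neighbor tone (lower neighbor).
The harmony at that moment is D major triad (D, F♯, A); G5 is not a chord tone.
It is approached by step up from F♯5 and left by step down to F♯5.
Step away and step back to the same note — a neighbor tone (upper neighbor).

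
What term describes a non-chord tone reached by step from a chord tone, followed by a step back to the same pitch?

Approach: by step. Departure: by step in the opposite direction, back to the starting pitch.
Stepwise on both sides but reversing to return to the same chord tone — a neighbor tone. (Had it continued onward in the same direction it would be a passing tone instead.)

Neighbor tone.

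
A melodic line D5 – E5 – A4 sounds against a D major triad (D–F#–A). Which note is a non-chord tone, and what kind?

E5 is an escape tone.

The harmony at that moment is D major triad (D, F#, A); E5 is not a chord tone.
It is approached by step up from D5 and left by leap down to A4.
Step in, leap out — an escape tone.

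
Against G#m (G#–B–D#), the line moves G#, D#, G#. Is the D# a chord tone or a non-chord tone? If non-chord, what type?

Chord tone (the fifth of G# minor triad).

G# minor triad contains G#, B, D#; D# is the fifth, so it is a chord tone.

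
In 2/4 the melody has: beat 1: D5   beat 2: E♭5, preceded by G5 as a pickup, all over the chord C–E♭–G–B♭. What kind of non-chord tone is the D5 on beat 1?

Appoggiatura.

The harmony at that moment is C minor seventh chord (C, E♭, G, B♭); D5 is not a chord tone.
It is approached by leap down from G5 and left by step up to E♭5.
Leap in, step out, metrically accented — an appoggiatura.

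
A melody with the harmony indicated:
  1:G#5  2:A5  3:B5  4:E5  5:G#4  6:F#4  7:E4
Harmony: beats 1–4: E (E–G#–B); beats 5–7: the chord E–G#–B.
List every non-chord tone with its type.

A5 (beat 2) — passing tone; F#4 (beat 6) — passing tone.

The harmony at that moment is E major triad (E, G#, B); A5 is not a chord tone.
It is approached by step up from G#5 and left by step up to B5.
Step in, step out in the same direction — a passing tone.
The harmony at that moment is E major triad (E, G#, B); F#4 is not a chord tone.
It is approached by step down from G#4 and left by step down to E4.
Step in, step out in the same direction — a passing tone.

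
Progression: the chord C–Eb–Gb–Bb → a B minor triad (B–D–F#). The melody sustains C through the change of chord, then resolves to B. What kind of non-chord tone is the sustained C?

C is a suspension.

The harmony at that moment is B minor triad (B, D, F#); C is not a chord tone.
It is held over (the same pitch as the preceding C) and left by step down to B.
Held over from the previous chord and resolving down by step — a suspension.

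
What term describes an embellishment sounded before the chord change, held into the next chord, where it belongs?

Anticipation.

Approach: ahead of the chord change (typically by step), so it is dissonant against the current harmony. Departure: none — the same pitch is restated or held and is a chord tone of the new harmony.
Dissonant first, consonant once the harmony catches up: the note simply arrives early — an anticipation. (The reverse timing, consonant first and dissonant after the change, would be a suspension or retardation.)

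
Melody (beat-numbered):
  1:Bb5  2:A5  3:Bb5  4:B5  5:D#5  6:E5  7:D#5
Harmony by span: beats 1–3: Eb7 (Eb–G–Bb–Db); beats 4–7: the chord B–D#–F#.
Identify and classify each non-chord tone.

The harmony at that moment is Eb dominant seventh chord (Eb, G, Bb, Db); A5 is not a chord tone.
It is approached by step down from Bb5 and left by step up to Bb5.
Step away and step back to the same note — a neighbor tone (lower neighbor).
The harmony at that moment is B major triad (B, D#, F#); E5 is not a chord tone.
It is approached by step up from D#5 and left by step down to D#5.
Step away and step back to the same note — a neighbor tone (upper neighbor).

A5 (beat 2) — neighbor tone; E5 (beat 6) — neighbor tone.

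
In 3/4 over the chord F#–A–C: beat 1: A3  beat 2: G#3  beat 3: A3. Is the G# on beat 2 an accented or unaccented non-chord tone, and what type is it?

The harmony at that moment is F# diminished triad (F#, A, C); G#3 is not a chord tone.
It is approached by step down from A3 and left by step up to A3.
Step away and step back to the same note — a neighbor tone (lower neighbor).
It falls on a weak beat, so it is unaccented.

Unaccented neighbor tone.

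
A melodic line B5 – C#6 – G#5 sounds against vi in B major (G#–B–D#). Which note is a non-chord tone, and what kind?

The harmony at that moment is G# minor triad (G#, B, D#); C#6 is not a chord tone.
It is approached by step up from B5 and left by leap down to G#5.
Step in, leap out — an escape tone.

C#6 is an escape tone.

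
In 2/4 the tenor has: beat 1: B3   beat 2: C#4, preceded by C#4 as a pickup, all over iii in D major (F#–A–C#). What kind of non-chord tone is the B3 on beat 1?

The harmony at that moment is F# minor triad (F#, A, C#); B3 is not a chord tone.
It is approached by step down from C#4 and left by step up to C#4.
Step away and step back to the same note — a neighbor tone (lower neighbor).

Lower neighbor tone.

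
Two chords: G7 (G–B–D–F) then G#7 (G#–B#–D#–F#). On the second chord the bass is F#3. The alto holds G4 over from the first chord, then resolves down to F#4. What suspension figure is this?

9–8 suspension.

At the second chord the bass is F#3. The suspended G4 lies a ninth above the bass; after resolving down by step to F#4, the interval above the bass becomes an octave.
Suspension figures are named by those two intervals: 9–8.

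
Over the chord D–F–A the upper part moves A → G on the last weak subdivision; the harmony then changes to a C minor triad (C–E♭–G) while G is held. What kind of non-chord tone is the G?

The harmony at that moment is D minor triad (D, F, A); G is not a chord tone.
It is approached by step down from A and then sustained as the same pitch into the next harmony.
Arriving early and becoming a chord tone when the harmony changes — an anticipation.

G is an anticipation.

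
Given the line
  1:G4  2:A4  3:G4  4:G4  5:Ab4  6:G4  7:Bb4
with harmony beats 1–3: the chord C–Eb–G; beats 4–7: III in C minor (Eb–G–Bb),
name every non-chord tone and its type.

The harmony at that moment is C minor triad (C, Eb, G); A4 is not a chord tone.
It is approached by step up from G4 and left by step down to G4.
Step away and step back to the same note — a neighbor tone (upper neighbor).
The harmony at that moment is Eb major triad (Eb, G, Bb); Ab4 is not a chord tone.
It is approached by step up from G4 and left by step down to G4.
Step away and step back to the same note — a neighbor tone (upper neighbor).

A4 (beat 2) — neighbor tone; Ab4 (beat 5) — neighbor tone.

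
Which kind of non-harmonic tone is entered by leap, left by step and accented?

Appoggiatura.

Approach: by leap. Departure: by step. Metric position: strong.
Leap in, step out, in a metrically strong position — an appoggiatura. (It is the mirror image of the escape tone, which steps in and leaps out from a weak position.)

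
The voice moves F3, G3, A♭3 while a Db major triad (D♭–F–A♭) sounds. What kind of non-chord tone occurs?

The harmony at that moment is D♭ major triad (D♭, F, A♭); G3 is not a chord tone.
It is approached by step up from F3 and left by step up to A♭3.
Step in, step out in the same direction — a passing tone.

G3 is a passing tone.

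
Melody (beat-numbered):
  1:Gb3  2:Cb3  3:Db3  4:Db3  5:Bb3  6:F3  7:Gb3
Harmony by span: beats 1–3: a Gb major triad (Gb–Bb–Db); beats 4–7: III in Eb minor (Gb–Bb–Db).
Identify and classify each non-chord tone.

The harmony at that moment is Gb major triad (Gb, Bb, Db); Cb3 is not a chord tone.
It is approached by leap down from Gb3 and left by step up to Db3.
Leap in, step out — an appoggiatura.
The harmony at that moment is Gb major triad (Gb, Bb, Db); F3 is not a chord tone.
It is approached by leap down from Bb3 and left by step up to Gb3.
Leap in, step out — an appoggiatura.

Cb3 (beat 2) — appoggiatura; F3 (beat 6) — appoggiatura.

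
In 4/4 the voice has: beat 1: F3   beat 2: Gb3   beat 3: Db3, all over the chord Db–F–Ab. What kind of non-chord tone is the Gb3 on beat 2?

The harmony at that moment is Db major triad (Db, F, Ab); Gb3 is not a chord tone.
It is approached by step up from F3 and left by leap down to Db3.
Step in, leap out, on a weak beat — an escape tone.

Escape tone.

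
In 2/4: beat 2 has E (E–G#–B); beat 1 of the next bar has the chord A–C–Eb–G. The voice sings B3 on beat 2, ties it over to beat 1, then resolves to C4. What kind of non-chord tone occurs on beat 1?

Retardation.

The harmony at that moment is A half-diminished seventh chord (A, C, Eb, G); B3 is not a chord tone.
It is held over (the same pitch as the preceding B3) and left by step up to C4.
Held over from the previous chord and resolving up by step — a retardation.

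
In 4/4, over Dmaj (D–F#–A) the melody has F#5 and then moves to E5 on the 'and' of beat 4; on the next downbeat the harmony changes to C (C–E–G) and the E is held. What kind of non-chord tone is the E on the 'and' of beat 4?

The harmony at that moment is D major triad (D, F#, A); E5 is not a chord tone.
It is approached by step down from F#5 and then sustained as the same pitch into the next harmony.
Arriving early and becoming a chord tone when the harmony changes — an anticipation.

Anticipation.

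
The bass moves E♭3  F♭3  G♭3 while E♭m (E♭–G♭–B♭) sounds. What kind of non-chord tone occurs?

The harmony at that moment is E♭ minor triad (E♭, G♭, B♭); F♭3 is not a chord tone.
It is approached by step up from E♭3 and left by step up to G♭3.
Step in, step out in the same direction — a passing tone.

F♭3 is a passing tone.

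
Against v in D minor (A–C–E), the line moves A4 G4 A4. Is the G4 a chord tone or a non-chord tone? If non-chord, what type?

Non-chord tone — a neighbor tone.

The harmony at that moment is A minor triad (A, C, E); G4 is not a chord tone.
It is approached by step down from A4 and left by step up to A4.
Step away and step back to the same note — a neighbor tone (lower neighbor).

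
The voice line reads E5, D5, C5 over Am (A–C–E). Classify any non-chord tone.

The harmony at that moment is A minor triad (A, C, E); D5 is not a chord tone.
It is approached by step down from E5 and left by step down to C5.
Step in, step out in the same direction — a passing tone.

D5 is a passing tone.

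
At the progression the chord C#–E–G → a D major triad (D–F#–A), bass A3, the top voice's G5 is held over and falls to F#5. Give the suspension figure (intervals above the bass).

7–6 suspension.

At the second chord the bass is A3. The suspended G5 lies a seventh above the bass; after resolving down by step to F#5, the interval above the bass becomes a sixth.
Suspension figures are named by those two intervals: 7–6.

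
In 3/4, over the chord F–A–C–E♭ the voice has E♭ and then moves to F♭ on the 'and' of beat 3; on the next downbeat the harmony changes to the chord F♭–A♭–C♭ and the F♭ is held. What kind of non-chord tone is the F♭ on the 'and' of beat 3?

The harmony at that moment is F dominant seventh chord (F, A, C, E♭); F♭ is not a chord tone.
It is approached by step up from E♭ and then sustained as the same pitch into the next harmony.
Arriving early and becoming a chord tone when the harmony changes — an anticipation.

Anticipation.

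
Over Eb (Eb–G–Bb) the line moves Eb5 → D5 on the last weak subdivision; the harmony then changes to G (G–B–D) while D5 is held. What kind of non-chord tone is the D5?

The harmony at that moment is Eb major triad (Eb, G, Bb); D5 is not a chord tone.
It is approached by step down from Eb5 and then sustained as the same pitch into the next harmony.
Arriving early and becoming a chord tone when the harmony changes — an anticipation.

D5 is an anticipation.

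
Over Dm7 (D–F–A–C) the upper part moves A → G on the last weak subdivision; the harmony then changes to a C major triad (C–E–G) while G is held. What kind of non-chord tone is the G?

The harmony at that moment is D minor seventh chord (D, F, A, C); G is not a chord tone.
It is approached by step down from A and then sustained as the same pitch into the next harmony.
Arriving early and becoming a chord tone when the harmony changes — an anticipation.

G is an anticipation.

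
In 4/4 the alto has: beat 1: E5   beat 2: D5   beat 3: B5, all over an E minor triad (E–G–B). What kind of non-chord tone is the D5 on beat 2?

Escape tone.

The harmony at that moment is E minor triad (E, G, B); D5 is not a chord tone.
It is approached by step down from E5 and left by leap up to B5.
Step in, leap out, on a weak beat — an escape tone.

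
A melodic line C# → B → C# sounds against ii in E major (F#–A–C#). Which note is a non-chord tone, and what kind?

The harmony at that moment is F# minor triad (F#, A, C#); B is not a chord tone.
It is approached by step down from C# and left by step up to C#.
Step away and step back to the same note — a neighbor tone (lower neighbor).

B is a neighbor tone.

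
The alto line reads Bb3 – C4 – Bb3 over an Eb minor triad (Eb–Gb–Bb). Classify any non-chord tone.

C4 is a neighbor tone.

The harmony at that moment is Eb minor triad (Eb, Gb, Bb); C4 is not a chord tone.
It is approached by step up from Bb3 and left by step down to Bb3.
Step away and step back to the same note — a neighbor tone (upper neighbor).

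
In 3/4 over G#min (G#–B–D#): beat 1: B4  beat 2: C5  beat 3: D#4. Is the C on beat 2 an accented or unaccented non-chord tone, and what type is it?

Unaccented escape tone.

The harmony at that moment is G# minor triad (G#, B, D#); C5 is not a chord tone.
It is approached by step up from B4 and left by leap down to D#4.
Step in, leap out — an escape tone.
It falls on a weak beat, so it is unaccented.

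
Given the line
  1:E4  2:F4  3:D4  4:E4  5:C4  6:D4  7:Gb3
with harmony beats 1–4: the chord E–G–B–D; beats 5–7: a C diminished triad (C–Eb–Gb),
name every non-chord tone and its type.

The harmony at that moment is E minor seventh chord (E, G, B, D); F4 is not a chord tone.
It is approached by step up from E4 and left by leap down to D4.
Step in, leap out — an escape tone.
The harmony at that moment is C diminished triad (C, Eb, Gb); D4 is not a chord tone.
It is approached by step up from C4 and left by leap down to Gb3.
Step in, leap out — an escape tone.

F4 (beat 2) — escape tone; D4 (beat 6) — escape tone.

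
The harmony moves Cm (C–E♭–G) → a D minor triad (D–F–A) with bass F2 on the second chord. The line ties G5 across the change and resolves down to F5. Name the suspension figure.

At the second chord the bass is F2. The suspended G5 lies a ninth above the bass; after resolving down by step to F5, the interval above the bass becomes an octave.
Suspension figures are named by those two intervals: 9–8.

9–8 suspension.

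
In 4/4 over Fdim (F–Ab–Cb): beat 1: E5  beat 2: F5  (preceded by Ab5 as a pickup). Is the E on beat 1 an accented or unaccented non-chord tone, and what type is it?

The harmony at that moment is F diminished triad (F, Ab, Cb); E5 is not a chord tone.
It is approached by leap down from Ab5 and left by step up to F5.
Leap in, step out — an appoggiatura.
It falls on the downbeat, so it is accented.

Accented appoggiatura.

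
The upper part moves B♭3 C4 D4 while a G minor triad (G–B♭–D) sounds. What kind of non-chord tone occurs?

The harmony at that moment is G minor triad (G, B♭, D); C4 is not a chord tone.
It is approached by step up from B♭3 and left by step up to D4.
Step in, step out in the same direction — a passing tone.

C4 is a passing tone.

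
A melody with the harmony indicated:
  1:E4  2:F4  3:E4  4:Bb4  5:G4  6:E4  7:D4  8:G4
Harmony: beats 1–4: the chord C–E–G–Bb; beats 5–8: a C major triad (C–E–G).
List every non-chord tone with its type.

The harmony at that moment is C dominant seventh chord (C, E, G, Bb); F4 is not a chord tone.
It is approached by step up from E4 and left by step down to E4.
Step away and step back to the same note — a neighbor tone (upper neighbor).
The harmony at that moment is C major triad (C, E, G); D4 is not a chord tone.
It is approached by step down from E4 and left by leap up to G4.
Step in, leap out — an escape tone.

F4 (beat 2) — neighbor tone; D4 (beat 7) — escape tone.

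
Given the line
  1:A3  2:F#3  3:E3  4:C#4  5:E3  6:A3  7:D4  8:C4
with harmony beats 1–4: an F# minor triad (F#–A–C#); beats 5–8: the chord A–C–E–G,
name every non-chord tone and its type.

E3 (beat 3) — escape tone; D4 (beat 7) — appoggiatura.

The harmony at that moment is F# minor triad (F#, A, C#); E3 is not a chord tone.
It is approached by step down from F#3 and left by leap up to C#4.
Step in, leap out — an escape tone.
The harmony at that moment is A minor seventh chord (A, C, E, G); D4 is not a chord tone.
It is approached by leap up from A3 and left by step down to C4.
Leap in, step out — an appoggiatura.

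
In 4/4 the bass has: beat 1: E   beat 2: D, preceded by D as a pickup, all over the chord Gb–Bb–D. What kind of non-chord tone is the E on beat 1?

The harmony at that moment is Gb augmented triad (Gb, Bb, D); E is not a chord tone.
It is approached by step up from D and left by step down to D.
Step away and step back to the same note — a neighbor tone (upper neighbor).

Upper neighbor tone.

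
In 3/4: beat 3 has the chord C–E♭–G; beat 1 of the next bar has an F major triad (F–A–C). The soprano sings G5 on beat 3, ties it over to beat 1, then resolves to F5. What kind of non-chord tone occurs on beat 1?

The harmony at that moment is F major triad (F, A, C); G5 is not a chord tone.
It is held over (the same pitch as the preceding G5) and left by step down to F5.
Held over from the previous chord and resolving down by step — a suspension.

Suspension.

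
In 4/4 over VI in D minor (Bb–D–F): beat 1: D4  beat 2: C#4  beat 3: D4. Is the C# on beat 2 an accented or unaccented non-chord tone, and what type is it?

The harmony at that moment is Bb major triad (Bb, D, F); C#4 is not a chord tone.
It is approached by step down from D4 and left by step up to D4.
Step away and step back to the same note — a neighbor tone (lower neighbor).
It falls on a weak beat, so it is unaccented.

Unaccented neighbor tone.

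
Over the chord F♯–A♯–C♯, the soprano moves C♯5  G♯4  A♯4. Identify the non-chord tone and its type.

The harmony at that moment is F♯ major triad (F♯, A♯, C♯); G♯4 is not a chord tone.
It is approached by leap down from C♯5 and left by step up to A♯4.
Leap in, step out — an appoggiatura.

G♯4 is an appoggiatura.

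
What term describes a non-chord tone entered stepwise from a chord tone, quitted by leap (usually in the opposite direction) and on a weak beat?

Escape tone.

Approach: by step. Departure: by leap. Metric position: weak.
Step in, leap out, from a weak position — an escape tone (échappée). (It is the mirror image of the appoggiatura, which leaps in and steps out on a strong beat.)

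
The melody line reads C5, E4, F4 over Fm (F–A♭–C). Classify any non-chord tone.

The harmony at that moment is F minor triad (F, A♭, C); E4 is not a chord tone.
It is approached by leap down from C5 and left by step up to F4.
Leap in, step out — an appoggiatura.

E4 is an appoggiatura.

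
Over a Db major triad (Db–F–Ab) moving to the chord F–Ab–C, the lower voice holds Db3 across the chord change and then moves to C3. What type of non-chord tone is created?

The harmony at that moment is F minor triad (F, Ab, C); Db3 is not a chord tone.
It is held over (the same pitch as the preceding Db3) and left by step down to C3.
Held over from the previous chord and resolving down by step — a suspension.

Db3 is a suspension.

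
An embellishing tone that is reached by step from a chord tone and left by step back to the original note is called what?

Approach: by step. Departure: by step in the opposite direction, back to the starting pitch.
Stepwise on both sides but reversing to return to the same chord tone — a neighbor tone. (Had it continued onward in the same direction it would be a passing tone instead.)

Neighbor tone.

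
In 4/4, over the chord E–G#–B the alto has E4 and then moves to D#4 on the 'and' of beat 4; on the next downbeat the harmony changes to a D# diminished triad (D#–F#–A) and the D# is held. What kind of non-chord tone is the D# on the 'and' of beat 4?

Anticipation.

The harmony at that moment is E major triad (E, G#, B); D#4 is not a chord tone.
It is approached by step down from E4 and then sustained as the same pitch into the next harmony.
Arriving early and becoming a chord tone when the harmony changes — an anticipation.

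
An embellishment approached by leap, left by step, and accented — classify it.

Appoggiatura.

Approach: by leap. Departure: by step. Metric position: strong.
Leap in, step out, in a metrically strong position — an appoggiatura. (It is the mirror image of the escape tone, which steps in and leaps out from a weak position.)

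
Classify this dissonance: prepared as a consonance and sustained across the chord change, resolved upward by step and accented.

Approach: by preparation — the pitch is first a chord tone, then held (tied or repeated) while the harmony changes under it. Departure: up by step. Metric position: strong.
A prepared dissonance that resolves upward by step — a retardation. (The same figure resolving downward would be a suspension.)

Retardation.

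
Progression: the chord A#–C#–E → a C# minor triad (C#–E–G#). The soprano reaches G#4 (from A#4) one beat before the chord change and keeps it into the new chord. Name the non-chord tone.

G#4 is an anticipation.

The harmony at that moment is A# diminished triad (A#, C#, E); G#4 is not a chord tone.
It is approached by step down from A#4 and then sustained as the same pitch into the next harmony.
Arriving early and becoming a chord tone when the harmony changes — an anticipation.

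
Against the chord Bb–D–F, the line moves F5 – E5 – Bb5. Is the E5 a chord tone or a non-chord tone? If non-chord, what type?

Non-chord tone — an escape tone.

The harmony at that moment is Bb major triad (Bb, D, F); E5 is not a chord tone.
It is approached by step down from F5 and left by leap up to Bb5.
Step in, leap out — an escape tone.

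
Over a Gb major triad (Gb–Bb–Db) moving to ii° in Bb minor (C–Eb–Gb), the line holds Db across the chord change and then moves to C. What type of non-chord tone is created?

The harmony at that moment is C diminished triad (C, Eb, Gb); Db is not a chord tone.
It is held over (the same pitch as the preceding Db) and left by step down to C.
Held over from the previous chord and resolving down by step — a suspension.

Db is a suspension.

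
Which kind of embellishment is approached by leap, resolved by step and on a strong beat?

Approach: by leap. Departure: by step. Metric position: strong.
Leap in, step out, in a metrically strong position — an appoggiatura. (It is the mirror image of the escape tone, which steps in and leaps out from a weak position.)

Appoggiatura.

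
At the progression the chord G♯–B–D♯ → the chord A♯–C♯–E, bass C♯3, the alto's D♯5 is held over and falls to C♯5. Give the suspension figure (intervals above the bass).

9–8 suspension.

At the second chord the bass is C♯3. The suspended D♯5 lies a ninth above the bass; after resolving down by step to C♯5, the interval above the bass becomes an octave.
Suspension figures are named by those two intervals: 9–8.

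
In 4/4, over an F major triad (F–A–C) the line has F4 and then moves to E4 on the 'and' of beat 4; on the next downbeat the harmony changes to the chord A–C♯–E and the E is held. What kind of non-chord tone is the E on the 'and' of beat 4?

The harmony at that moment is F major triad (F, A, C); E4 is not a chord tone.
It is approached by step down from F4 and then sustained as the same pitch into the next harmony.
Arriving early and becoming a chord tone when the harmony changes — an anticipation.

Anticipation.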